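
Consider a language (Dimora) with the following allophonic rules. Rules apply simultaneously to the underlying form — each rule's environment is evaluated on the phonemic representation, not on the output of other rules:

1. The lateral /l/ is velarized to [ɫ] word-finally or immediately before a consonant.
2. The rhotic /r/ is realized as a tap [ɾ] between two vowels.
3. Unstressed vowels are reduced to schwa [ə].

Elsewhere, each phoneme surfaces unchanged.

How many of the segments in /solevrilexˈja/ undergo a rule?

4

Segments that undergo a rule: /o/ → [ə] (rule 3); /e/ → [ə] (rule 3); /i/ → [ə] (rule 3); /e/ → [ə] (rule 3).
All other segments surface unchanged.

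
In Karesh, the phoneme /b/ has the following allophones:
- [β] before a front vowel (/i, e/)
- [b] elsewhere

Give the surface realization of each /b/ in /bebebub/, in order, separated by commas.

Occurrence 1 (position 1): before a front vowel (/i, e/) → [β].
Occurrence 2 (position 3): before a front vowel (/i, e/) → [β].
Occurrence 3 (position 5): no conditioning environment matches → elsewhere allophone [b].
Occurrence 4 (position 7): no conditioning environment matches → elsewhere allophone [b].

[β], [β], [b], [b]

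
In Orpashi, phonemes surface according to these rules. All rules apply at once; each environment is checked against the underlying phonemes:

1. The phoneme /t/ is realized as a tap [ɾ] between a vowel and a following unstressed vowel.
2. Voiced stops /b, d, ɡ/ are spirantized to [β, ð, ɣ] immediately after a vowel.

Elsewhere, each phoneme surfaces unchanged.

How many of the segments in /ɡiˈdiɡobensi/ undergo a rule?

Segments that undergo a rule: /d/ → [ð] (rule 2); /ɡ/ → [ɣ] (rule 2); /b/ → [β] (rule 2).
All other segments surface unchanged.

3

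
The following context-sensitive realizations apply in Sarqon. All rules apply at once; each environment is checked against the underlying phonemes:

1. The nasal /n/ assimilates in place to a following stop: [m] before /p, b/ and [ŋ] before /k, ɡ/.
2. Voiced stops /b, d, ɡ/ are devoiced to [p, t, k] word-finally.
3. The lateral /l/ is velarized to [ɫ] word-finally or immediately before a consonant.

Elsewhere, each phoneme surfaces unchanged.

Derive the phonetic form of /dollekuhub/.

[doɫlekuhup]

/d/ (word-initial): rule 2 targets it, but not word-finally → unchanged [d].
/o/ (between /d/ and /l/) is unaffected → [o].
Rule 3 applies to /l/ (between /o/ and /l/: word-finally or immediately before a consonant) → [ɫ].
/l/ (between /l/ and /e/) is in the target of rule 3 but the environment (word-finally or immediately before a consonant) is not met → [l].
/e/ (between /l/ and /k/) is unaffected → [e].
/k/ (between /e/ and /u/): no rule targets it → [k].
/u/ (between /k/ and /h/) is unaffected → [u].
/h/ — not in any rule's target class → [h].
/u/ stays [u].
/b/ meets the environment for rule 2 (word-finally) → [p].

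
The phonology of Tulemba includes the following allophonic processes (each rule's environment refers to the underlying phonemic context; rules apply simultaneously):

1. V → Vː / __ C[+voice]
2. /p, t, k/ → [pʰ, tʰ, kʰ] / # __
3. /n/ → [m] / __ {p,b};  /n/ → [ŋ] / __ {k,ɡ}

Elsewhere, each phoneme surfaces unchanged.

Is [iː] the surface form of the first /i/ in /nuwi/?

/i/ (word-final): rule 1 targets it, but not before a voiced consonant → unchanged [i].
The actual realization is [i], not [iː].

No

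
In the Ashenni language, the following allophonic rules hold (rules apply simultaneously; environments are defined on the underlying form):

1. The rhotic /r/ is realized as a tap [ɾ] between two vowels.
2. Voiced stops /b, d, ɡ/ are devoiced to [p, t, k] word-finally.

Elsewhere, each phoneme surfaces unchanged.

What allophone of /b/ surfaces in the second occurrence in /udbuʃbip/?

/b/ (between /ʃ/ and /i/): rule 2 targets it, but not word-finally → unchanged [b].

[b]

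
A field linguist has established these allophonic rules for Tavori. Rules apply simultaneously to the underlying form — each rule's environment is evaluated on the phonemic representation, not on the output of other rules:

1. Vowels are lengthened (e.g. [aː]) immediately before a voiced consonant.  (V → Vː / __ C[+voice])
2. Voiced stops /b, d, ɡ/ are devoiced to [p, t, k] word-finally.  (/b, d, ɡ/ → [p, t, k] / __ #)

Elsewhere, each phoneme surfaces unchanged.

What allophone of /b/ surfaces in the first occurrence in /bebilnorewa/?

/b/ (word-initial) fails the environment for rule 2, so it stays [b].

[b]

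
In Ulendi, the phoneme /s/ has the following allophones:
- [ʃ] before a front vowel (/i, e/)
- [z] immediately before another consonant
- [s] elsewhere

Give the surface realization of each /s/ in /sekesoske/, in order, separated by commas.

Occurrence 1 (position 1): before a front vowel (/i, e/) → [ʃ].
Occurrence 2 (position 5): no conditioning environment matches → elsewhere allophone [s].
Occurrence 3 (position 7): immediately before another consonant → [z].

[ʃ], [s], [z]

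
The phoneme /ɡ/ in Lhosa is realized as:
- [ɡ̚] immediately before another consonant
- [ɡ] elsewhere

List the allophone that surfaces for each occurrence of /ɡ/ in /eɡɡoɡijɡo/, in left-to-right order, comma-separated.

Occurrence 1 (position 2): immediately before another consonant → [ɡ̚].
Occurrence 2 (position 3): no conditioning environment matches → elsewhere allophone [ɡ].
Occurrence 3 (position 5): no conditioning environment matches → elsewhere allophone [ɡ].
Occurrence 4 (position 8): no conditioning environment matches → elsewhere allophone [ɡ].

[ɡ̚], [ɡ], [ɡ], [ɡ]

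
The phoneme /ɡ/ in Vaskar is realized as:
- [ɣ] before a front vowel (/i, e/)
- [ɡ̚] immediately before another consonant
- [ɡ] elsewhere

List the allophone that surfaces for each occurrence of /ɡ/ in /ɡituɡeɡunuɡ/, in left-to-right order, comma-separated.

Occurrence 1 (position 1): before a front vowel (/i, e/) → [ɣ].
Occurrence 2 (position 5): before a front vowel (/i, e/) → [ɣ].
Occurrence 3 (position 7): no conditioning environment matches → elsewhere allophone [ɡ].
Occurrence 4 (position 11): no conditioning environment matches → elsewhere allophone [ɡ].

[ɣ], [ɣ], [ɡ], [ɡ]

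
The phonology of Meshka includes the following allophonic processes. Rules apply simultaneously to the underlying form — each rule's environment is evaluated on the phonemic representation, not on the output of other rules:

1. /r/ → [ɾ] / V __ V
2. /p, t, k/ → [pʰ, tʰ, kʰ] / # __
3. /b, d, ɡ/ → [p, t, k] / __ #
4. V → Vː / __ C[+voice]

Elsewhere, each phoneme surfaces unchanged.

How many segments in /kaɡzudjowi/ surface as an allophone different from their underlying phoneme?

4

Segments that undergo a rule: /k/ → [kʰ] (rule 2); /a/ → [aː] (rule 4); /u/ → [uː] (rule 4); /o/ → [oː] (rule 4).
All other segments surface unchanged.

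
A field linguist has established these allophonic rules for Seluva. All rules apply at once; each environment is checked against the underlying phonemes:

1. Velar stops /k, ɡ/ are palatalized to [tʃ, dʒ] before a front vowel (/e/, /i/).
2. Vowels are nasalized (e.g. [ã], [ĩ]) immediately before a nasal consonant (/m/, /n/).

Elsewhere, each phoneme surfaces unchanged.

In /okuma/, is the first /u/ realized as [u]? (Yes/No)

Rule 2 applies to /u/ (between /k/ and /m/: before a nasal consonant) → [ũ].
The actual realization is [ũ], not [u].

No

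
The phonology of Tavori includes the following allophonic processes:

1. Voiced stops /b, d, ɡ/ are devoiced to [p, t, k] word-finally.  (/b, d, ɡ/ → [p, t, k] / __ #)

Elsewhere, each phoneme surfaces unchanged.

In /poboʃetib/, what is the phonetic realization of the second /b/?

[p]

/b/ (word-final): word-finally, so rule 1 applies → [p].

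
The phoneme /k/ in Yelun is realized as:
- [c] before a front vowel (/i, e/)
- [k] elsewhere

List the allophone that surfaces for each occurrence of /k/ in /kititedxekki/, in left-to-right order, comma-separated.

Occurrence 1 (position 1): before a front vowel → [c].
Occurrence 2 (position 10): no conditioning environment matches → elsewhere allophone [k].
Occurrence 3 (position 11): before a front vowel → [c].

[c], [k], [c]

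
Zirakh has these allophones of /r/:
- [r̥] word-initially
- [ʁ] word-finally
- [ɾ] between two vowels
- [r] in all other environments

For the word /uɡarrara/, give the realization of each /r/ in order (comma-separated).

Occurrence 1 (position 4): no conditioning environment matches → elsewhere allophone [r].
Occurrence 2 (position 5): no conditioning environment matches → elsewhere allophone [r].
Occurrence 3 (position 7): between two vowels → [ɾ].

[r], [r], [ɾ]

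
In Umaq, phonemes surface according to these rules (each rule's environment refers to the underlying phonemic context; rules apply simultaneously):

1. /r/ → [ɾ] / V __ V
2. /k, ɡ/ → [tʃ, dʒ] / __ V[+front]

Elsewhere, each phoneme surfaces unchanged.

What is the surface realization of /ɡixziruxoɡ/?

/ɡ/ — word-initial, before a front vowel — surfaces as [dʒ] (rule 2).
Rule 1 applies to /r/ (between /i/ and /u/: between two vowels) → [ɾ].
/ɡ/ (word-final): rule 2 targets it, but not before a front vowel → unchanged [ɡ].

[dʒixziɾuxoɡ]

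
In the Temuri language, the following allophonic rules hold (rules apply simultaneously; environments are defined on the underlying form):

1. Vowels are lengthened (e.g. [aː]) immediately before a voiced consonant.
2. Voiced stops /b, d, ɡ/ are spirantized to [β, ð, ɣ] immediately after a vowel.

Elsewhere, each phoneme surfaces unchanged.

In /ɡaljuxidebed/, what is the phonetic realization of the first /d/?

/d/ meets the environment for rule 2 (immediately after a vowel) → [ð].

[ð]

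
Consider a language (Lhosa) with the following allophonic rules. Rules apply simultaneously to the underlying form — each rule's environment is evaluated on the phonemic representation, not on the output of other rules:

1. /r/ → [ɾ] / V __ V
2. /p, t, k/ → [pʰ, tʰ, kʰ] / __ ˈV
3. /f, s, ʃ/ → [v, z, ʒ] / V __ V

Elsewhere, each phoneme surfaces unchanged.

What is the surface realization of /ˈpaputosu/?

/p/ (word-initial): immediately before a stressed vowel, so rule 2 applies → [pʰ].
/a/ — not in any rule's target class → [a].
/p/ (between /a/ and /u/): rule 2 targets it, but not immediately before a stressed vowel → unchanged [p].
/u/ (between /p/ and /t/) is unaffected → [u].
/t/ (between /u/ and /o/) fails the environment for rule 2, so it stays [t].
/o/ stays [o].
/s/ (between /o/ and /u/): between two vowels, so rule 3 applies → [z].
/u/ stays [u].

[ˈpʰaputozu]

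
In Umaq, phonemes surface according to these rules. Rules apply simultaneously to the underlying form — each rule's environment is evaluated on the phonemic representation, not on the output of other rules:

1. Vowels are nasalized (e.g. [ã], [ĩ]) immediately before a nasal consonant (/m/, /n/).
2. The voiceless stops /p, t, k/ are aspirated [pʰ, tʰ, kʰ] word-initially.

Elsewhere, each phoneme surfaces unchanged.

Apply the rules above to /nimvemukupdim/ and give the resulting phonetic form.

/n/ (word-initial): no rule targets it → [n].
/i/ (between /n/ and /m/): before a nasal consonant, so rule 1 applies → [ĩ].
/m/ — not in any rule's target class → [m].
/v/ (between /m/ and /e/): no rule targets it → [v].
/e/ meets the environment for rule 1 (before a nasal consonant) → [ẽ].
/m/ (between /e/ and /u/): no rule targets it → [m].
/u/ (between /m/ and /k/) is in the target of rule 1 but the environment (before a nasal consonant) is not met → [u].
/k/ (between /u/ and /u/) is in the target of rule 2 but the environment (word-initially) is not met → [k].
/u/ (between /k/ and /p/) is in the target of rule 1 but the environment (before a nasal consonant) is not met → [u].
/p/ (between /u/ and /d/): rule 2 targets it, but not word-initially → unchanged [p].
/d/ — not in any rule's target class → [d].
/i/ (between /d/ and /m/) occurs before a nasal consonant → [ĩ] by rule 1.
/m/ (word-final) is unaffected → [m].

[nĩmvẽmukupdĩm]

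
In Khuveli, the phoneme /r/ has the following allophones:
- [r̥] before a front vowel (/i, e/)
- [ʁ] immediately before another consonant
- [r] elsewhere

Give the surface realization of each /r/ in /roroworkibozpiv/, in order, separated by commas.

[r], [r], [ʁ]

Occurrence 1 (position 1): no conditioning environment matches → elsewhere allophone [r].
Occurrence 2 (position 3): no conditioning environment matches → elsewhere allophone [r].
Occurrence 3 (position 7): immediately before another consonant → [ʁ].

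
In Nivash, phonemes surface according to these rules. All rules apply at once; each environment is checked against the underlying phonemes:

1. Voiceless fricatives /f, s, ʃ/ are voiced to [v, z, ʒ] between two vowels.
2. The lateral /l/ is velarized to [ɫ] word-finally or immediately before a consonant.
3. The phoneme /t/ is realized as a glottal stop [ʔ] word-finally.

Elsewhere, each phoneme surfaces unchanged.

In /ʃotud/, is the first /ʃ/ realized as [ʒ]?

No

/ʃ/ (word-initial): rule 1 targets it, but not between two vowels → unchanged [ʃ].
The actual realization is [ʃ], not [ʒ].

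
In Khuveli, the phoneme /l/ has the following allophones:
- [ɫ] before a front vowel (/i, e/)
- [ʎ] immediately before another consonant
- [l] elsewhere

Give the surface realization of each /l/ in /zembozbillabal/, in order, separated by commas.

Occurrence 1 (position 9): immediately before another consonant → [ʎ].
Occurrence 2 (position 10): no conditioning environment matches → elsewhere allophone [l].
Occurrence 3 (position 14): no conditioning environment matches → elsewhere allophone [l].

[ʎ], [l], [l]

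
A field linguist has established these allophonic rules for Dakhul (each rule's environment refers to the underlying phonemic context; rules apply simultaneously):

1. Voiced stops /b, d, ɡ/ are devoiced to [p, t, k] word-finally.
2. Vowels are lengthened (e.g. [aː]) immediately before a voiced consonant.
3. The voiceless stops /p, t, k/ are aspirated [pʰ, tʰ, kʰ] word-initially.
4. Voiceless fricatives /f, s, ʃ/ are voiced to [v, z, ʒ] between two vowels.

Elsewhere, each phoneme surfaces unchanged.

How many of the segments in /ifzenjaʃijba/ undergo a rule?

Segments that undergo a rule: /e/ → [eː] (rule 2); /ʃ/ → [ʒ] (rule 4); /i/ → [iː] (rule 2).
All other segments surface unchanged.

3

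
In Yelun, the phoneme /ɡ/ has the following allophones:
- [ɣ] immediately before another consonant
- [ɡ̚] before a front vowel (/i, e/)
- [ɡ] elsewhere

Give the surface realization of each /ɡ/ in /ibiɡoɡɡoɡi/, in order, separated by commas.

[ɡ], [ɣ], [ɡ], [ɡ̚]

Occurrence 1 (position 4): no conditioning environment matches → elsewhere allophone [ɡ].
Occurrence 2 (position 6): immediately before another consonant → [ɣ].
Occurrence 3 (position 7): no conditioning environment matches → elsewhere allophone [ɡ].
Occurrence 4 (position 9): before a front vowel (/i, e/) → [ɡ̚].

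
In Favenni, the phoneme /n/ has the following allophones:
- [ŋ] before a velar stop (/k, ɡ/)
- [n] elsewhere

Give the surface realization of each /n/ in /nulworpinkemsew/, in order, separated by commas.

[n], [ŋ]

Occurrence 1 (position 1): no conditioning environment matches → elsewhere allophone [n].
Occurrence 2 (position 9): before a velar stop → [ŋ].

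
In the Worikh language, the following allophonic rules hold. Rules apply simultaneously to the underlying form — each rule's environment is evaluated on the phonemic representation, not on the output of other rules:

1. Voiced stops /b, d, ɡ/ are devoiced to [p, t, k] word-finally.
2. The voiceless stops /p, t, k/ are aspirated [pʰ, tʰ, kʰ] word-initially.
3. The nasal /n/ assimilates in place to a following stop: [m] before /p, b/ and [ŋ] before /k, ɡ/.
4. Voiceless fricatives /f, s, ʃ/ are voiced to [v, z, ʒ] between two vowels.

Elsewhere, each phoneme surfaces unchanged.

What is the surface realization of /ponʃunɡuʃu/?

[pʰonʃuŋɡuʒu]

/p/ — word-initial, word-initially — surfaces as [pʰ] (rule 2).
/o/ (between /p/ and /n/) is unaffected → [o].
/n/ (between /o/ and /ʃ/) is in the target of rule 3 but the environment (before a labial or velar stop) is not met → [n].
/ʃ/ (between /n/ and /u/) is in the target of rule 4 but the environment (between two vowels) is not met → [ʃ].
/u/ stays [u].
/n/ — between /u/ and /ɡ/, before a labial or velar stop — surfaces as [ŋ] (rule 3).
/ɡ/ (between /n/ and /u/) is in the target of rule 1 but the environment (word-finally) is not met → [ɡ].
/u/ (between /ɡ/ and /ʃ/): no rule targets it → [u].
Rule 4 applies to /ʃ/ (between /u/ and /u/: between two vowels) → [ʒ].
/u/ (word-final): no rule targets it → [u].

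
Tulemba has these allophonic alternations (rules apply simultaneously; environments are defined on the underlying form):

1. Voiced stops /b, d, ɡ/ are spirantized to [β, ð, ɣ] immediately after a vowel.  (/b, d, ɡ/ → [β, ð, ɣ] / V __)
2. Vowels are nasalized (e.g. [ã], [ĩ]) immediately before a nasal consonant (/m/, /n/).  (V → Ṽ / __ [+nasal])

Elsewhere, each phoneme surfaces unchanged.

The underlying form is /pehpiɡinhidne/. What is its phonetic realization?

[pehpiɣĩnhiðne]

/p/ (word-initial): no rule targets it → [p].
/e/ — between /p/ and /h/; rule 2 does not apply here → [e].
/h/ stays [h].
/p/ (between /h/ and /i/) is unaffected → [p].
/i/ (between /p/ and /ɡ/) fails the environment for rule 2, so it stays [i].
/ɡ/ (between /i/ and /i/) occurs immediately after a vowel → [ɣ] by rule 1.
/i/ (between /ɡ/ and /n/) occurs before a nasal consonant → [ĩ] by rule 2.
/n/ (between /i/ and /h/): no rule targets it → [n].
/h/ (between /n/ and /i/) is unaffected → [h].
/i/ (between /h/ and /d/) fails the environment for rule 2, so it stays [i].
/d/ meets the environment for rule 1 (immediately after a vowel) → [ð].
/n/ — not in any rule's target class → [n].
/e/ (word-final): rule 2 targets it, but not before a nasal consonant → unchanged [e].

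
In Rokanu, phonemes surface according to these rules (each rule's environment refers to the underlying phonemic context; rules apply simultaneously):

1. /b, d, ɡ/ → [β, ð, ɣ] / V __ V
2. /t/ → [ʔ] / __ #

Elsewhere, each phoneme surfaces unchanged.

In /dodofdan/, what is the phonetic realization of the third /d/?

/d/ — between /f/ and /a/; rule 1 does not apply here → [d].

[d]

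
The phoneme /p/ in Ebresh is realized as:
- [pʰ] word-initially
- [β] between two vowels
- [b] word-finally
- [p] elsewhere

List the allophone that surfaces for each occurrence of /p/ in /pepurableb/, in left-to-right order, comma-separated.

[pʰ], [β]

Occurrence 1 (position 1): word-initially → [pʰ].
Occurrence 2 (position 3): between two vowels → [β].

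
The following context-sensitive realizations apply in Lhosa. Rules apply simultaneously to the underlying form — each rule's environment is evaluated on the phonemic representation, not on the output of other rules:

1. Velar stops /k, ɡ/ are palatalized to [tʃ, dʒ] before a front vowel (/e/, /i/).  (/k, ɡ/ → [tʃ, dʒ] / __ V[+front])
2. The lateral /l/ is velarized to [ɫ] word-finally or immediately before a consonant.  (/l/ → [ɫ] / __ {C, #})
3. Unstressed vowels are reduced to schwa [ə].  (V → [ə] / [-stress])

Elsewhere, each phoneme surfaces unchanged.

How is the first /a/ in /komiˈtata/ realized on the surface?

/a/ (between /t/ and /t/) fails the environment for rule 3, so it stays [a].

[a]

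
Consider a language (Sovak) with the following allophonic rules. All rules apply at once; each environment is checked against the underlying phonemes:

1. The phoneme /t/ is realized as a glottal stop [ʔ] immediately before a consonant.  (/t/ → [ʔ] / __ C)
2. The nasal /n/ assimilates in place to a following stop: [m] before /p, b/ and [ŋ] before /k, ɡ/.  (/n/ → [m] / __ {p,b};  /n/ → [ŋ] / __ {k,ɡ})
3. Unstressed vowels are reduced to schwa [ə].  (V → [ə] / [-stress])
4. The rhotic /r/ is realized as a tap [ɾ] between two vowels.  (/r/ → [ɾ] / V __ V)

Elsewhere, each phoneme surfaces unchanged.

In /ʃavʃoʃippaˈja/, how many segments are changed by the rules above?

4

Segments that undergo a rule: /a/ → [ə] (rule 3); /o/ → [ə] (rule 3); /i/ → [ə] (rule 3); /a/ → [ə] (rule 3).
All other segments surface unchanged.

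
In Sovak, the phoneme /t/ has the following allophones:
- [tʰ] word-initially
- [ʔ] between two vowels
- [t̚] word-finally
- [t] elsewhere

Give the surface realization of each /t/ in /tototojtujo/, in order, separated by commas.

[tʰ], [ʔ], [ʔ], [t]

Occurrence 1 (position 1): word-initially → [tʰ].
Occurrence 2 (position 3): between two vowels → [ʔ].
Occurrence 3 (position 5): between two vowels → [ʔ].
Occurrence 4 (position 8): no conditioning environment matches → elsewhere allophone [t].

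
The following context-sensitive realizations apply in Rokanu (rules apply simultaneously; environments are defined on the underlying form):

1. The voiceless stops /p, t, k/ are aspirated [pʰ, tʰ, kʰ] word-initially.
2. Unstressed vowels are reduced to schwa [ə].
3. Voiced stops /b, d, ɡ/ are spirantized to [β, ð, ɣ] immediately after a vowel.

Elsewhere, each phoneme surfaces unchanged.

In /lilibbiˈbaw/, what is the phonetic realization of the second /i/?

[ə]

/i/ — between /l/ and /b/, in an unstressed syllable — surfaces as [ə] (rule 2).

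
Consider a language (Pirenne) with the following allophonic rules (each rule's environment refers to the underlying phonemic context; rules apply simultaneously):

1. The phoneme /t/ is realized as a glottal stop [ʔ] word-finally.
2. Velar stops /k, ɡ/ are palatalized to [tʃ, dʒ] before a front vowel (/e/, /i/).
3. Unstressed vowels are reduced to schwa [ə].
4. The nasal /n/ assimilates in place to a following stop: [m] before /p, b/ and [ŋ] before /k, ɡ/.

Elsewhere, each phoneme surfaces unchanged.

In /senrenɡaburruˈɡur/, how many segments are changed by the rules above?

6

Segments that undergo a rule: /e/ → [ə] (rule 3); /e/ → [ə] (rule 3); /n/ → [ŋ] (rule 4); /a/ → [ə] (rule 3); /u/ → [ə] (rule 3); /u/ → [ə] (rule 3).
All other segments surface unchanged.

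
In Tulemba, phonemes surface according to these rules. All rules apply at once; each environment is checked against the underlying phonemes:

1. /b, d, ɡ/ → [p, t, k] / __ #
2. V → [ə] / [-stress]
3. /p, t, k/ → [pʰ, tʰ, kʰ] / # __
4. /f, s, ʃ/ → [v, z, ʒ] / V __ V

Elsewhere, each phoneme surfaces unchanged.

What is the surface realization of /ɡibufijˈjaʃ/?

/ɡ/ (word-initial) fails the environment for rule 1, so it stays [ɡ].
/i/ (between /ɡ/ and /b/) occurs in an unstressed syllable → [ə] by rule 2.
/b/ (between /i/ and /u/): rule 1 targets it, but not word-finally → unchanged [b].
Rule 2 applies to /u/ (between /b/ and /f/: in an unstressed syllable) → [ə].
/f/ meets the environment for rule 4 (between two vowels) → [v].
/i/ — between /f/ and /j/, in an unstressed syllable — surfaces as [ə] (rule 2).
/j/ stays [j].
/j/ (between /j/ and /a/): no rule targets it → [j].
/a/ (between /j/ and /ʃ/): rule 2 targets it, but not in an unstressed syllable → unchanged [a].
/ʃ/ (word-final) fails the environment for rule 4, so it stays [ʃ].

[ɡəbəvəjˈjaʃ]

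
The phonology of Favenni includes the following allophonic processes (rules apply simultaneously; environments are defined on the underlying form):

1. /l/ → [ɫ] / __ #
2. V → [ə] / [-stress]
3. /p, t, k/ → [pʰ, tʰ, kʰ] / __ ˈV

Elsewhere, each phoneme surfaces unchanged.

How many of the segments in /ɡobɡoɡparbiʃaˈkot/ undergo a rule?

6

Segments that undergo a rule: /o/ → [ə] (rule 2); /o/ → [ə] (rule 2); /a/ → [ə] (rule 2); /i/ → [ə] (rule 2); /a/ → [ə] (rule 2); /k/ → [kʰ] (rule 3).
All other segments surface unchanged.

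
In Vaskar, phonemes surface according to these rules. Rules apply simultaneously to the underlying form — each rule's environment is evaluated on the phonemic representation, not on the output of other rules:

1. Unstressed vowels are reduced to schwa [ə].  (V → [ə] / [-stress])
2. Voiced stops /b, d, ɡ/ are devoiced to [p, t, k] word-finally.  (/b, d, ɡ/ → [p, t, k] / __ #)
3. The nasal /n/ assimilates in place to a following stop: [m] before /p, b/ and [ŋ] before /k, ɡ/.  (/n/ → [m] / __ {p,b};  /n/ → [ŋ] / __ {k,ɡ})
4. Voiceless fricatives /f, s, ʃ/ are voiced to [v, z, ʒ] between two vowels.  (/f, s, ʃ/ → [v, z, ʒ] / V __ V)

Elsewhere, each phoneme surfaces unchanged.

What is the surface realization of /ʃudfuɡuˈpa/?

[ʃədfəɡəˈpa]

/ʃ/ (word-initial): rule 4 targets it, but not between two vowels → unchanged [ʃ].
/u/ meets the environment for rule 1 (in an unstressed syllable) → [ə].
/d/ (between /u/ and /f/): rule 2 targets it, but not word-finally → unchanged [d].
/f/ — between /d/ and /u/; rule 4 does not apply here → [f].
Rule 1 applies to /u/ (between /f/ and /ɡ/: in an unstressed syllable) → [ə].
/ɡ/ (between /u/ and /u/) is in the target of rule 2 but the environment (word-finally) is not met → [ɡ].
/u/ meets the environment for rule 1 (in an unstressed syllable) → [ə].
/p/ — not in any rule's target class → [p].
/a/ (word-final): rule 1 targets it, but not in an unstressed syllable → unchanged [a].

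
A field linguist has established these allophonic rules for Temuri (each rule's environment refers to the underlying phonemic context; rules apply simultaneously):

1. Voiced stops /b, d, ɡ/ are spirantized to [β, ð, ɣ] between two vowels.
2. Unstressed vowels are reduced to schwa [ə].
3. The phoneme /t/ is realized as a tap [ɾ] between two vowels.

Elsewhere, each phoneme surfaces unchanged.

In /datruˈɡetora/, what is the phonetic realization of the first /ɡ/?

[ɣ]

/ɡ/ (between /u/ and /e/) occurs between two vowels → [ɣ] by rule 1.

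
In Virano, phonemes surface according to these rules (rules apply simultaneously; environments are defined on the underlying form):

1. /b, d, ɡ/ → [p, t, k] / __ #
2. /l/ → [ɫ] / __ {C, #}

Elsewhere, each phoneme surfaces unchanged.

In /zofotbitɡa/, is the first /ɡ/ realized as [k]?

/ɡ/ (between /t/ and /a/): rule 1 targets it, but not word-finally → unchanged [ɡ].
The actual realization is [ɡ], not [k].

No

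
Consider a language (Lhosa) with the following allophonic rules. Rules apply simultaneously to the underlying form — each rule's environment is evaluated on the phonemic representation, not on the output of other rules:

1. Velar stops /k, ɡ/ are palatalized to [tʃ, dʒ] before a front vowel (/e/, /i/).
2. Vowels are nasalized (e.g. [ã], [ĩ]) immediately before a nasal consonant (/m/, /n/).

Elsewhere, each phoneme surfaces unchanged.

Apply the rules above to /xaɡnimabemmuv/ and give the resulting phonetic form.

[xaɡnĩmabẽmmuv]

/a/ — between /x/ and /ɡ/; rule 2 does not apply here → [a].
/ɡ/ — between /a/ and /n/; rule 1 does not apply here → [ɡ].
/i/ (between /n/ and /m/) occurs before a nasal consonant → [ĩ] by rule 2.
/a/ (between /m/ and /b/) fails the environment for rule 2, so it stays [a].
Rule 2 applies to /e/ (between /b/ and /m/: before a nasal consonant) → [ẽ].
/u/ (between /m/ and /v/) is in the target of rule 2 but the environment (before a nasal consonant) is not met → [u].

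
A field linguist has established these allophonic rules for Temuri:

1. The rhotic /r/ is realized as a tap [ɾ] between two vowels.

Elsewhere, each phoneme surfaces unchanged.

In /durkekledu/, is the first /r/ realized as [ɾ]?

/r/ (between /u/ and /k/): rule 1 targets it, but not between two vowels → unchanged [r].
The actual realization is [r], not [ɾ].

No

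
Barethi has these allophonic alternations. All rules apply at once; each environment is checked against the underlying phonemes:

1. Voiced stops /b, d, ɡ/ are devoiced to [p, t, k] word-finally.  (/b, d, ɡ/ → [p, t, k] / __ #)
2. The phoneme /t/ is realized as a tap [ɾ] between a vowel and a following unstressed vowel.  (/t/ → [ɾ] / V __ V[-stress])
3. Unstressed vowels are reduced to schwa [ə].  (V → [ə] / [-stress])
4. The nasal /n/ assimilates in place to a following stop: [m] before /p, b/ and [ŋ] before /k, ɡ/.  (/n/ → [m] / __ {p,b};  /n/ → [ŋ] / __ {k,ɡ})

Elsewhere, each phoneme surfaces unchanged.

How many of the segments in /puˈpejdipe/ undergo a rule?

3

Segments that undergo a rule: /u/ → [ə] (rule 3); /i/ → [ə] (rule 3); /e/ → [ə] (rule 3).
All other segments surface unchanged.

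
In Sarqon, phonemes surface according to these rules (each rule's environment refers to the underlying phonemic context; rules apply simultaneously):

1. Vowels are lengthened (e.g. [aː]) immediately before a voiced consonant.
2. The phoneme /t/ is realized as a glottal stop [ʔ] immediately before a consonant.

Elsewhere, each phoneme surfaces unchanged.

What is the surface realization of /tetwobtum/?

/t/ (word-initial): rule 2 targets it, but not immediately before a consonant → unchanged [t].
/e/ (between /t/ and /t/) is in the target of rule 1 but the environment (before a voiced consonant) is not met → [e].
/t/ — between /e/ and /w/, immediately before a consonant — surfaces as [ʔ] (rule 2).
/w/ (between /t/ and /o/) is unaffected → [w].
Rule 1 applies to /o/ (between /w/ and /b/: before a voiced consonant) → [oː].
/b/ stays [b].
/t/ (between /b/ and /u/) fails the environment for rule 2, so it stays [t].
/u/ — between /t/ and /m/, before a voiced consonant — surfaces as [uː] (rule 1).
/m/ stays [m].

[teʔwoːbtuːm]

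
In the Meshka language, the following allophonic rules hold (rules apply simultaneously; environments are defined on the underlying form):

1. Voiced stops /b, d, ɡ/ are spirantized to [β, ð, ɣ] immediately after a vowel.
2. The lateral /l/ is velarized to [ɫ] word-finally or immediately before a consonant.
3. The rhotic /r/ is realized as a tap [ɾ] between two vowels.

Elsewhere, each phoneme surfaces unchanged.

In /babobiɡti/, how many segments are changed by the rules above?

3

Segments that undergo a rule: /b/ → [β] (rule 1); /b/ → [β] (rule 1); /ɡ/ → [ɣ] (rule 1).
All other segments surface unchanged.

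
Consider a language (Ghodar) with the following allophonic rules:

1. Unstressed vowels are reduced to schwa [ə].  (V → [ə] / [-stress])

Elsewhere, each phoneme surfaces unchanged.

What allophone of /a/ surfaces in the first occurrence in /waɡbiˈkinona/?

/a/ (between /w/ and /ɡ/) occurs in an unstressed syllable → [ə] by rule 1.

[ə]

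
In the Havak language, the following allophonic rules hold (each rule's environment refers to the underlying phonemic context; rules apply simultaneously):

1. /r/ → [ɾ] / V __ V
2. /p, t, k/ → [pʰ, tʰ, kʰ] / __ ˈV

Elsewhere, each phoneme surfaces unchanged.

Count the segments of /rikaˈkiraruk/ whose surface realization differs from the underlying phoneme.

Segments that undergo a rule: /k/ → [kʰ] (rule 2); /r/ → [ɾ] (rule 1); /r/ → [ɾ] (rule 1).
All other segments surface unchanged.

3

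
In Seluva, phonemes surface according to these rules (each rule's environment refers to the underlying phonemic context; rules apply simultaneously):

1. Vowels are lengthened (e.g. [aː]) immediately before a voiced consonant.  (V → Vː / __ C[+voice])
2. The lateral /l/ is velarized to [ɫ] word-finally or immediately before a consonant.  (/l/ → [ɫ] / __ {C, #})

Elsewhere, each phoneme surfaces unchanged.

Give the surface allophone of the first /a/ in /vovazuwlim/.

/a/ meets the environment for rule 1 (before a voiced consonant) → [aː].

[aː]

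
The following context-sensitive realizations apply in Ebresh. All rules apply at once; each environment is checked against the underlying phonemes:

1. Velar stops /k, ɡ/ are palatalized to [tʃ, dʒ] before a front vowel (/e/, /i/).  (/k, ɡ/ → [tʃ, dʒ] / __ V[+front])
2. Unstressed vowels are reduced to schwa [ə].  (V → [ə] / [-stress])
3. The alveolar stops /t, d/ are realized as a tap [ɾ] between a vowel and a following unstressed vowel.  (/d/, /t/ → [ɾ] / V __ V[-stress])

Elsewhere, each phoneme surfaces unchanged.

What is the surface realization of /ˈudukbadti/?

/u/ (word-initial) fails the environment for rule 2, so it stays [u].
/d/ — between /u/ and /u/, between a vowel and a following unstressed vowel — surfaces as [ɾ] (rule 3).
/u/ meets the environment for rule 2 (in an unstressed syllable) → [ə].
/k/ — between /u/ and /b/; rule 1 does not apply here → [k].
/b/ stays [b].
/a/ meets the environment for rule 2 (in an unstressed syllable) → [ə].
/d/ — between /a/ and /t/; rule 3 does not apply here → [d].
/t/ (between /d/ and /i/) is in the target of rule 3 but the environment (between a vowel and a following unstressed vowel) is not met → [t].
Rule 2 applies to /i/ (word-final: in an unstressed syllable) → [ə].

[ˈuɾəkbədtə]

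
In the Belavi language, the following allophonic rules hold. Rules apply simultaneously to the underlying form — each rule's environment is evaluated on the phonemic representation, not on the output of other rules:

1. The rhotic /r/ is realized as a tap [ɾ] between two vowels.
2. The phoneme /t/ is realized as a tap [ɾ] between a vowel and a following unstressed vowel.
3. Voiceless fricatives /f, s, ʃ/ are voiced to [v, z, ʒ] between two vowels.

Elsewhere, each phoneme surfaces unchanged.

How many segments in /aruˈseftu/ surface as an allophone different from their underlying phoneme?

Segments that undergo a rule: /r/ → [ɾ] (rule 1); /s/ → [z] (rule 3).
All other segments surface unchanged.

2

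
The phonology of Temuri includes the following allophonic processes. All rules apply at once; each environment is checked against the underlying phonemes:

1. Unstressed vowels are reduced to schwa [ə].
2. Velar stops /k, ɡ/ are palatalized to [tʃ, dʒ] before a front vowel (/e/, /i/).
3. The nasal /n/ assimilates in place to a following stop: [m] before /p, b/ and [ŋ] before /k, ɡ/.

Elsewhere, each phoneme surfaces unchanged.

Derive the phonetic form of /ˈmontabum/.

/o/ — between /m/ and /n/; rule 1 does not apply here → [o].
/n/ — between /o/ and /t/; rule 3 does not apply here → [n].
Rule 1 applies to /a/ (between /t/ and /b/: in an unstressed syllable) → [ə].
/u/ meets the environment for rule 1 (in an unstressed syllable) → [ə].

[ˈmontəbəm]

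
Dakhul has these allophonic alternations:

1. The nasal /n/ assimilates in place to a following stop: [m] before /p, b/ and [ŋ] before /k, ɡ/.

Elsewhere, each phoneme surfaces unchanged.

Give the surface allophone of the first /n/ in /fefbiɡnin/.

/n/ — between /ɡ/ and /i/; rule 1 does not apply here → [n].

[n]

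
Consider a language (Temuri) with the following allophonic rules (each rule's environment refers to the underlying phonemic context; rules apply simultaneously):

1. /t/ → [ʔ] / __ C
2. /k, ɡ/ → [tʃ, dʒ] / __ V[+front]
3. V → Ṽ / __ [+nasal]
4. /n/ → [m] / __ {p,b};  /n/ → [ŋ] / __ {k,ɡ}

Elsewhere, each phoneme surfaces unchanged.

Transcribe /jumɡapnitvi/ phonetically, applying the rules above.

[jũmɡapniʔvi]

/j/ (word-initial) is unaffected → [j].
Rule 3 applies to /u/ (between /j/ and /m/: before a nasal consonant) → [ũ].
/m/ stays [m].
/ɡ/ (between /m/ and /a/): rule 2 targets it, but not before a front vowel → unchanged [ɡ].
/a/ (between /ɡ/ and /p/) is in the target of rule 3 but the environment (before a nasal consonant) is not met → [a].
/p/ — not in any rule's target class → [p].
/n/ (between /p/ and /i/) fails the environment for rule 4, so it stays [n].
/i/ (between /n/ and /t/) fails the environment for rule 3, so it stays [i].
/t/ — between /i/ and /v/, immediately before a consonant — surfaces as [ʔ] (rule 1).
/v/ (between /t/ and /i/) is unaffected → [v].
/i/ (word-final) fails the environment for rule 3, so it stays [i].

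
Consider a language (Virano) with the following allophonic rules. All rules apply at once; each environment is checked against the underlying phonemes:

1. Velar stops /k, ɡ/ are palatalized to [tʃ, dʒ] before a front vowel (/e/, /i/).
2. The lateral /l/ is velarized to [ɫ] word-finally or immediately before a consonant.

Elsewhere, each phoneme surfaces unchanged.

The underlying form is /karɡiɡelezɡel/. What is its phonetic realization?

[kardʒidʒelezdʒeɫ]

/k/ (word-initial) fails the environment for rule 1, so it stays [k].
/a/ stays [a].
/r/ (between /a/ and /ɡ/) is unaffected → [r].
/ɡ/ (between /r/ and /i/): before a front vowel, so rule 1 applies → [dʒ].
/i/ (between /ɡ/ and /ɡ/) is unaffected → [i].
Rule 1 applies to /ɡ/ (between /i/ and /e/: before a front vowel) → [dʒ].
/e/ (between /ɡ/ and /l/) is unaffected → [e].
/l/ (between /e/ and /e/): rule 2 targets it, but not word-finally or immediately before a consonant → unchanged [l].
/e/ stays [e].
/z/ stays [z].
/ɡ/ — between /z/ and /e/, before a front vowel — surfaces as [dʒ] (rule 1).
/e/ (between /ɡ/ and /l/): no rule targets it → [e].
/l/ — word-final, word-finally or immediately before a consonant — surfaces as [ɫ] (rule 2).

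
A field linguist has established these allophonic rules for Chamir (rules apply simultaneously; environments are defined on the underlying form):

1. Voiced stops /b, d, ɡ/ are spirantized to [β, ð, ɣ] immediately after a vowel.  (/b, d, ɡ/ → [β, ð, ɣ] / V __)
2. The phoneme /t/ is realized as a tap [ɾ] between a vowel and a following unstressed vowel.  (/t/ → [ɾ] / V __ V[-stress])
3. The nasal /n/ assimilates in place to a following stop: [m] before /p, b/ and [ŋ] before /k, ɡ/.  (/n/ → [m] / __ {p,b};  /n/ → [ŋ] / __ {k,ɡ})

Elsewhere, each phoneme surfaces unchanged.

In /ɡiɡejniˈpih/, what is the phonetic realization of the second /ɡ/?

/ɡ/ (between /i/ and /e/) occurs immediately after a vowel → [ɣ] by rule 1.

[ɣ]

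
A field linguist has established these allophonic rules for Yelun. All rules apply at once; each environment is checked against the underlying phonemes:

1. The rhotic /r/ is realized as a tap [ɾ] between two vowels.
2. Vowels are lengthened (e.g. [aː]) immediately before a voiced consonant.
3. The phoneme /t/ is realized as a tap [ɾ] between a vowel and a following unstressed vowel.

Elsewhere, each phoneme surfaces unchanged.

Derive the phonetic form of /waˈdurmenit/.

[waːˈduːrmeːnit]

/w/ (word-initial) is unaffected → [w].
/a/ meets the environment for rule 2 (before a voiced consonant) → [aː].
/d/ (between /a/ and /u/): no rule targets it → [d].
/u/ — between /d/ and /r/, before a voiced consonant — surfaces as [uː] (rule 2).
/r/ (between /u/ and /m/) is in the target of rule 1 but the environment (between two vowels) is not met → [r].
/m/ (between /r/ and /e/) is unaffected → [m].
/e/ (between /m/ and /n/): before a voiced consonant, so rule 2 applies → [eː].
/n/ (between /e/ and /i/): no rule targets it → [n].
/i/ (between /n/ and /t/) fails the environment for rule 2, so it stays [i].
/t/ (word-final): rule 3 targets it, but not between a vowel and a following unstressed vowel → unchanged [t].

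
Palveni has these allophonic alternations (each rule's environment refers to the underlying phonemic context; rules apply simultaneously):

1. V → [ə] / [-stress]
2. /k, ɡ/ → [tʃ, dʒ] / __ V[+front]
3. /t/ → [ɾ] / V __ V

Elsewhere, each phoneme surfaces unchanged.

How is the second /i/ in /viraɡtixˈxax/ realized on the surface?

Rule 1 applies to /i/ (between /t/ and /x/: in an unstressed syllable) → [ə].

[ə]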